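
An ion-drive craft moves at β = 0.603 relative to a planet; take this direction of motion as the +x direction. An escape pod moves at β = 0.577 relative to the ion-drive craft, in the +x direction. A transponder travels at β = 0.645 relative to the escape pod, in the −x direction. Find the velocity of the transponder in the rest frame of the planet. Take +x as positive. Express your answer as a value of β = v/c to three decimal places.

β = +0.529

Apply u = (u' + v)/(1 + u'v/c²) successively, working outward toward the planet.
Start: velocity of the ion-drive craft relative to the planet = 0.6030c.
Compose with the escape pod (u' = 0.577 in the ion-drive craft frame): u_1 = (0.577 + 0.603) / (1 + 0.577·0.603) = 1.1800/1.3479 = 0.8754.
Compose with the transponder (u' = -0.645 in the escape pod frame): u_2 = (-0.645 + 0.875) / (1 + (-0.645)·0.875) = 0.2304/0.4354 = 0.5293.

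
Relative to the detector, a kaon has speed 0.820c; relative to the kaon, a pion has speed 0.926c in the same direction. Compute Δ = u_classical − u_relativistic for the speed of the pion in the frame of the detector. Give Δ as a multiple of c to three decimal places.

Δ = 0.754c

Galilean: u_cl = 0.926 + 0.820 = 1.7460.
Relativistic: u_rel = (0.926 + 0.820) / (1 + 0.926·0.820) = 1.7460/1.7593 = 0.9924.
Δ = 1.7460 − 0.9924 = 0.7536.
(The classical prediction exceeds c; the relativistic result does not.)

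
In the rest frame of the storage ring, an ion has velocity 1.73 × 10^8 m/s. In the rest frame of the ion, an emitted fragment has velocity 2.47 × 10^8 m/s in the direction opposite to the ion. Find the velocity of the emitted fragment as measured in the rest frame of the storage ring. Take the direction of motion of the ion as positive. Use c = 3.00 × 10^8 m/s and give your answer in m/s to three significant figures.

In units of c (dividing by 3.00 × 10^8 m/s): v = 0.577, u' = -0.823.
u = (u' + v)/(1 + u'v/c²):
u = (-0.823 + 0.577) / (1 + (-0.823)·0.577) = -0.2467/0.5252 = -0.4697
Converting back: u = -0.4697 × 3.00 × 10^8 m/s.

-1.41 × 10^8 m/s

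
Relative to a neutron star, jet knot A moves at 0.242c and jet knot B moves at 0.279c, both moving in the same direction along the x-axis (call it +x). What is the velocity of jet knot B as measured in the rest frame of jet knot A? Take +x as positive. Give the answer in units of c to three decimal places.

β_A = 0.242, β_B = 0.279.
Transform to A's frame with the inverse velocity-addition law: u' = (u − v)/(1 − uv/c²), taking u = β_B and v = β_A.
u' = (0.279 − 0.242) / (1 − (0.242)(0.279)) = 0.0370/0.9325 = 0.0397.

+0.040c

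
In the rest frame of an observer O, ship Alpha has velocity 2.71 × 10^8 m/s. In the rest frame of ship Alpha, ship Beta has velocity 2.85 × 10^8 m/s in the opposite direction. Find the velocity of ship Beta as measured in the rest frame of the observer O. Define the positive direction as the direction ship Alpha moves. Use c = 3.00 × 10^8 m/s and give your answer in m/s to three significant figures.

-9.87 × 10^7 m/s

In units of c (dividing by 3.00 × 10^8 m/s): v = 0.903, u' = -0.950.
u = (u' + v)/(1 + u'v/c²):
u = (-0.950 + 0.903) / (1 + (-0.950)·0.903) = -0.0467/0.1418 = -0.3290
Converting back: u = -0.3290 × 3.00 × 10^8 m/s.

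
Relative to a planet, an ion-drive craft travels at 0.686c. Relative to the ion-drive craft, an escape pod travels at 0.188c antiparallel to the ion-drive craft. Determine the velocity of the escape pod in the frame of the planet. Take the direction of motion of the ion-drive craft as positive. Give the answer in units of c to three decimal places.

+0.572c

With v = 0.686 and u' = -0.188 (in units of c),
u = (u' + v)/(1 + u'v/c²):
u = (-0.188 + 0.686) / (1 + (-0.188)·0.686) = 0.4980/0.8710 = 0.5717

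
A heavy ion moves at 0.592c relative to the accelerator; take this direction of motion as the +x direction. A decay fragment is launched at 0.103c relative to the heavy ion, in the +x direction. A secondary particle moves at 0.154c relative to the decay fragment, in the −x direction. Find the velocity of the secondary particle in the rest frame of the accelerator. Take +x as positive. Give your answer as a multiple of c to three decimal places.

Apply u = (u' + v)/(1 + u'v/c²) successively, working outward toward the accelerator.
Start: velocity of the heavy ion relative to the accelerator = 0.5920c.
Compose with the decay fragment (u' = 0.103 in the heavy ion frame): u_1 = (0.103 + 0.592) / (1 + 0.103·0.592) = 0.6950/1.0610 = 0.6551.
Compose with the secondary particle (u' = -0.154 in the decay fragment frame): u_2 = (-0.154 + 0.655) / (1 + (-0.154)·0.655) = 0.5011/0.8991 = 0.5573.

+0.557c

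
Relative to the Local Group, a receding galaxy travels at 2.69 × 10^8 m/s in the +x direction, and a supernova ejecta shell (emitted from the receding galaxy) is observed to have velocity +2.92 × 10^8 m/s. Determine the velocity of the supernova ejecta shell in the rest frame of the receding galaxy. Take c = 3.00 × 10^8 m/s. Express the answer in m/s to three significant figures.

+1.81 × 10^8 m/s

v = 0.897c, u = 0.973c.
Invert the composition law: u' = (u − v)/(1 − uv/c²).
u' = (0.973 − 0.897) / (1 − (0.973)(0.897)) = 0.0767/0.1272 = 0.6025.
u' = 0.6025 × 3.00 × 10^8 m/s.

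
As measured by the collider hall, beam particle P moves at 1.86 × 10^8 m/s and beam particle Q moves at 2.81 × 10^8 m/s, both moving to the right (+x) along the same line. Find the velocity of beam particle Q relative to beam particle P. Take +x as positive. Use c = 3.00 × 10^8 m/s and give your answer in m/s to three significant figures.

β_A = 0.620, β_B = 0.937 (dividing each by c = 3.00 × 10^8 m/s).
Transform to A's frame with the inverse velocity-addition law: u' = (u − v)/(1 − uv/c²), taking u = β_B and v = β_A.
u' = (0.937 − 0.620) / (1 − (0.620)(0.937)) = 0.3167/0.4193 = 0.7553.
u' = 0.7553 × 3.00 × 10^8 m/s.

+2.27 × 10^8 m/s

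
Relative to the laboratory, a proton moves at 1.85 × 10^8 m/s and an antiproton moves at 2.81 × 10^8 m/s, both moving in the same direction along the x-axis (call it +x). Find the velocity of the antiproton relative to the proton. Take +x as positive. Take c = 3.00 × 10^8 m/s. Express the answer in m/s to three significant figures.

+2.27 × 10^8 m/s

β_A = 0.617, β_B = 0.937 (dividing each by c = 3.00 × 10^8 m/s).
Transform to A's frame with the inverse velocity-addition law: u' = (u − v)/(1 − uv/c²), taking u = β_B and v = β_A.
u' = (0.937 − 0.617) / (1 − (0.617)(0.937)) = 0.3200/0.4224 = 0.7576.
u' = 0.7576 × 3.00 × 10^8 m/s.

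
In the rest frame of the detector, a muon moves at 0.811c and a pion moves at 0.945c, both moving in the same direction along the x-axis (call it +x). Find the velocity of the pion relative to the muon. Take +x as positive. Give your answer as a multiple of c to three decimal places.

+0.574c

β_A = 0.811, β_B = 0.945.
Transform to A's frame with the inverse velocity-addition law: u' = (u − v)/(1 − uv/c²), taking u = β_B and v = β_A.
u' = (0.945 − 0.811) / (1 − (0.811)(0.945)) = 0.1340/0.2336 = 0.5736.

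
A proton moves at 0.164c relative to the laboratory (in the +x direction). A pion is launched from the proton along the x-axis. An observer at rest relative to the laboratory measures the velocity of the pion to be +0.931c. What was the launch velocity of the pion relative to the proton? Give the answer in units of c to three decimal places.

+0.905c

Invert the composition law: u' = (u − v)/(1 − uv/c²).
u' = (0.931 − 0.164) / (1 − (0.931)(0.164)) = 0.7670/0.8473 = 0.9052.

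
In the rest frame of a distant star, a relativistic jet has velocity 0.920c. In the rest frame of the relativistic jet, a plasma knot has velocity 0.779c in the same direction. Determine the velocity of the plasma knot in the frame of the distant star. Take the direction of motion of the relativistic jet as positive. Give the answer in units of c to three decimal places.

With v = 0.920 and u' = 0.779 (in units of c),
u = (u' + v)/(1 + u'v/c²):
u = (0.779 + 0.920) / (1 + 0.779·0.920) = 1.6990/1.7167 = 0.9897

0.990c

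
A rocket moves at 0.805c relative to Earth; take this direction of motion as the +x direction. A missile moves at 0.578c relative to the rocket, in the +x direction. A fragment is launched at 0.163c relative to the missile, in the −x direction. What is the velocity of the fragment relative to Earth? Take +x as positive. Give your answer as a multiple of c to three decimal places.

+0.923c

Apply u = (u' + v)/(1 + u'v/c²) successively, working outward toward Earth.
Start: velocity of the rocket relative to Earth = 0.8050c.
Compose with the missile (u' = 0.578 in the rocket frame): u_1 = (0.578 + 0.805) / (1 + 0.578·0.805) = 1.3830/1.4653 = 0.9438.
Compose with the fragment (u' = -0.163 in the missile frame): u_2 = (-0.163 + 0.944) / (1 + (-0.163)·0.944) = 0.7808/0.8462 = 0.9228.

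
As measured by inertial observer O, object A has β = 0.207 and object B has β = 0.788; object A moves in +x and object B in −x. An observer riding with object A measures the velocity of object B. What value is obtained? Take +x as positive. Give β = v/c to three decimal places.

β_A = 0.207, β_B = -0.788.
Transform to A's frame with the inverse velocity-addition law: u' = (u − v)/(1 − uv/c²), taking u = β_B and v = β_A.
u' = (-0.788 − 0.207) / (1 − (0.207)(-0.788)) = -0.9950/1.1631 = -0.8555.

β = -0.855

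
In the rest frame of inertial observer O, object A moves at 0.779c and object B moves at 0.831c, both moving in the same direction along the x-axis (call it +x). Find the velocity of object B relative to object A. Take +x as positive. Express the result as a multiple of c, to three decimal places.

+0.147c

β_A = 0.779, β_B = 0.831.
Transform to A's frame with the inverse velocity-addition law: u' = (u − v)/(1 − uv/c²), taking u = β_B and v = β_A.
u' = (0.831 − 0.779) / (1 − (0.779)(0.831)) = 0.0520/0.3527 = 0.1475.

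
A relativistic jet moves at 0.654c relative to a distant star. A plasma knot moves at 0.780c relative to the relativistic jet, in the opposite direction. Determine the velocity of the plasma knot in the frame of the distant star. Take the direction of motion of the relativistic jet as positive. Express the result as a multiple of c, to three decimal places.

With v = 0.654 and u' = -0.780 (in units of c),
u = (u' + v)/(1 + u'v/c²):
u = (-0.780 + 0.654) / (1 + (-0.780)·0.654) = -0.1260/0.4899 = -0.2572
(Galilean addition would give -0.126c.)

-0.257c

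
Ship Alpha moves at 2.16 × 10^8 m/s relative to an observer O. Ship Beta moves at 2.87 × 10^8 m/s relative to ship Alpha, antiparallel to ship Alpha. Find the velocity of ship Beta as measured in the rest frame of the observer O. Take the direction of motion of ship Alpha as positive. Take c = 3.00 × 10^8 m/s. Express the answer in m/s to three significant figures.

-2.28 × 10^8 m/s

In units of c (dividing by 3.00 × 10^8 m/s): v = 0.720, u' = -0.957.
u = (u' + v)/(1 + u'v/c²):
u = (-0.957 + 0.720) / (1 + (-0.957)·0.720) = -0.2367/0.3112 = -0.7605
Converting back: u = -0.7605 × 3.00 × 10^8 m/s.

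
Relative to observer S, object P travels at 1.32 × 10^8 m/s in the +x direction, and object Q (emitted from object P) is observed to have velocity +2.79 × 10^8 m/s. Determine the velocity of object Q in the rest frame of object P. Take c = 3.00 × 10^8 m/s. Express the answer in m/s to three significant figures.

v = 0.440c, u = 0.930c.
Invert the composition law: u' = (u − v)/(1 − uv/c²).
u' = (0.930 − 0.440) / (1 − (0.930)(0.440)) = 0.4900/0.5908 = 0.8294.
u' = 0.8294 × 3.00 × 10^8 m/s.

+2.49 × 10^8 m/s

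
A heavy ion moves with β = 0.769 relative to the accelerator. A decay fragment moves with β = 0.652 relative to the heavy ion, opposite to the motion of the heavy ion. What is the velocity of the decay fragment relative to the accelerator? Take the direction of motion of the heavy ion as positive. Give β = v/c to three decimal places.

With v = 0.769 and u' = -0.652 (in units of c),
u = (u' + v)/(1 + u'v/c²):
u = (-0.652 + 0.769) / (1 + (-0.652)·0.769) = 0.1170/0.4986 = 0.2347

β = +0.235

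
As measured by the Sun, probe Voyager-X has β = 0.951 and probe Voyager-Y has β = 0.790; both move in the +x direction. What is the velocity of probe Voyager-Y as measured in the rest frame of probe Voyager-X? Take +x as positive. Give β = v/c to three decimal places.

β = -0.647

β_A = 0.951, β_B = 0.790.
Transform to A's frame with the inverse velocity-addition law: u' = (u − v)/(1 − uv/c²), taking u = β_B and v = β_A.
u' = (0.790 − 0.951) / (1 − (0.951)(0.790)) = -0.1610/0.2487 = -0.6473.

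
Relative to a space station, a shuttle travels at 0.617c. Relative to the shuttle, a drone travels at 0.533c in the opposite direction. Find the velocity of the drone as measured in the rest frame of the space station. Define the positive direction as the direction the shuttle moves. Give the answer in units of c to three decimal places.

+0.125c

With v = 0.617 and u' = -0.533 (in units of c),
u = (u' + v)/(1 + u'v/c²):
u = (-0.533 + 0.617) / (1 + (-0.533)·0.617) = 0.0840/0.6711 = 0.1252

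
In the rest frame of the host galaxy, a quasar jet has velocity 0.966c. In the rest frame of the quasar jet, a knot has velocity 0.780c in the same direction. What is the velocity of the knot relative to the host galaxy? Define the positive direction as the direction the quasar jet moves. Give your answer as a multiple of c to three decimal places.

0.996c

With v = 0.966 and u' = 0.780 (in units of c),
u = (u' + v)/(1 + u'v/c²):
u = (0.780 + 0.966) / (1 + 0.780·0.966) = 1.7460/1.7535 = 0.9957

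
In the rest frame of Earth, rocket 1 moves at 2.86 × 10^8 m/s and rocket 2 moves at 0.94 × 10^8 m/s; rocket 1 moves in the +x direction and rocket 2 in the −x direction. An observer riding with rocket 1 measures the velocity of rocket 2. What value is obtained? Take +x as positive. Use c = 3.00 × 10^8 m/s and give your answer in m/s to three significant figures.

-2.93 × 10^8 m/s

β_A = 0.953, β_B = -0.313 (dividing each by c = 3.00 × 10^8 m/s).
Transform to A's frame with the inverse velocity-addition law: u' = (u − v)/(1 − uv/c²), taking u = β_B and v = β_A.
u' = (-0.313 − 0.953) / (1 − (0.953)(-0.313)) = -1.2667/1.2987 = -0.9753.
u' = -0.9753 × 3.00 × 10^8 m/s.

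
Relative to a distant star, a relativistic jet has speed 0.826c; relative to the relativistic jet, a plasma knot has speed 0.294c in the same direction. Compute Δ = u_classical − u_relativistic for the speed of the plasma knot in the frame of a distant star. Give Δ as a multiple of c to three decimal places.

Δ = 0.219c

Galilean: u_cl = 0.294 + 0.826 = 1.1200.
Relativistic: u_rel = (0.294 + 0.826) / (1 + 0.294·0.826) = 1.1200/1.2428 = 0.9012.
Δ = 1.1200 − 0.9012 = 0.2188.
(The classical prediction exceeds c; the relativistic result does not.)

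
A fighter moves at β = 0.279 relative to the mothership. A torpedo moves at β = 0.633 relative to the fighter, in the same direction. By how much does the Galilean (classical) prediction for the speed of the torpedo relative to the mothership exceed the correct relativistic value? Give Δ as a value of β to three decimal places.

Galilean: u_cl = 0.633 + 0.279 = 0.9120.
Relativistic: u_rel = (0.633 + 0.279) / (1 + 0.633·0.279) = 0.9120/1.1766 = 0.7751.
Δ = 0.9120 − 0.7751 = 0.1369.

Δ = 0.137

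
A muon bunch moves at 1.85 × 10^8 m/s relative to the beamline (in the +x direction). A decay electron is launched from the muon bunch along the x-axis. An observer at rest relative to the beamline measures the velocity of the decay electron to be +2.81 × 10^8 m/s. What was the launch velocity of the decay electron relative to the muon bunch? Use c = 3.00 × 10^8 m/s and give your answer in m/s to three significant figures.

+2.27 × 10^8 m/s

v = 0.617c, u = 0.937c.
Invert the composition law: u' = (u − v)/(1 − uv/c²).
u' = (0.937 − 0.617) / (1 − (0.937)(0.617)) = 0.3200/0.4224 = 0.7576.
u' = 0.7576 × 3.00 × 10^8 m/s.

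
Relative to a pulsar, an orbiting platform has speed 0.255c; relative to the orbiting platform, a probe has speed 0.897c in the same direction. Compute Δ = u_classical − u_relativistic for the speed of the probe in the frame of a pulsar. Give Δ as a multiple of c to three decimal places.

Δ = 0.214c

Galilean: u_cl = 0.897 + 0.255 = 1.1520.
Relativistic: u_rel = (0.897 + 0.255) / (1 + 0.897·0.255) = 1.1520/1.2287 = 0.9375.
Δ = 1.1520 − 0.9375 = 0.2145.
(The classical prediction exceeds c; the relativistic result does not.)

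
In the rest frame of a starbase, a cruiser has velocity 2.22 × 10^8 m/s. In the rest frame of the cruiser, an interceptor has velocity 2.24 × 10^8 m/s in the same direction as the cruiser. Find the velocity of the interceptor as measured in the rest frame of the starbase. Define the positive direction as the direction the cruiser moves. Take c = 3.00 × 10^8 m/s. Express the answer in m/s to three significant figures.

In units of c (dividing by 3.00 × 10^8 m/s): v = 0.740, u' = 0.747.
u = (u' + v)/(1 + u'v/c²):
u = (0.747 + 0.740) / (1 + 0.747·0.740) = 1.4867/1.5525 = 0.9576
Converting back: u = 0.9576 × 3.00 × 10^8 m/s.

2.87 × 10^8 m/s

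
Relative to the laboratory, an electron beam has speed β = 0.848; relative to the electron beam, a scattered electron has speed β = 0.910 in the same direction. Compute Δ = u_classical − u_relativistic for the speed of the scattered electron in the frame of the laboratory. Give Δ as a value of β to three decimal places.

Δ = 0.766

Galilean: u_cl = 0.910 + 0.848 = 1.7580.
Relativistic: u_rel = (0.910 + 0.848) / (1 + 0.910·0.848) = 1.7580/1.7717 = 0.9923.
Δ = 1.7580 − 0.9923 = 0.7657.
(The classical prediction exceeds c; the relativistic result does not.)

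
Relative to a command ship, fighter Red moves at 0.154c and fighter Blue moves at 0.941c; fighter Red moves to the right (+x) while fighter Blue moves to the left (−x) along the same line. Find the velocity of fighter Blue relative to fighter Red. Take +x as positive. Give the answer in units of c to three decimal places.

-0.956c

β_A = 0.154, β_B = -0.941.
Transform to A's frame with the inverse velocity-addition law: u' = (u − v)/(1 − uv/c²), taking u = β_B and v = β_A.
u' = (-0.941 − 0.154) / (1 − (0.154)(-0.941)) = -1.0950/1.1449 = -0.9564.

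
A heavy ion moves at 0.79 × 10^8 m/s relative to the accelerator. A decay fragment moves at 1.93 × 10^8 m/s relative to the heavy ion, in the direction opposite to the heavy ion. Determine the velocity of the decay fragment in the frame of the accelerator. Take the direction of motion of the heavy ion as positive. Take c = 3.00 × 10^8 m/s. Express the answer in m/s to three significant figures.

-1.37 × 10^8 m/s

In units of c (dividing by 3.00 × 10^8 m/s): v = 0.263, u' = -0.643.
u = (u' + v)/(1 + u'v/c²):
u = (-0.643 + 0.263) / (1 + (-0.643)·0.263) = -0.3800/0.8306 = -0.4575
(Galilean addition would give -0.380c.)
Converting back: u = -0.4575 × 3.00 × 10^8 m/s.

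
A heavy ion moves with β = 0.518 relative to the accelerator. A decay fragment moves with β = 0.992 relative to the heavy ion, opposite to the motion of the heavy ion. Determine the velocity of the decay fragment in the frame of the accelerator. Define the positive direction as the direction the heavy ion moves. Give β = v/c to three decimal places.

β = -0.975

With v = 0.518 and u' = -0.992 (in units of c),
u = (u' + v)/(1 + u'v/c²):
u = (-0.992 + 0.518) / (1 + (-0.992)·0.518) = -0.4740/0.4861 = -0.9750
(Galilean addition would give -0.474c.)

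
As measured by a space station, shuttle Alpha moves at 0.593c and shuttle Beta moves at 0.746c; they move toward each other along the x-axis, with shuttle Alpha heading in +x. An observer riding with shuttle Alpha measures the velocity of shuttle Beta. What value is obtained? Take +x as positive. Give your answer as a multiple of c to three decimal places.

-0.928c

β_A = 0.593, β_B = -0.746.
Transform to A's frame with the inverse velocity-addition law: u' = (u − v)/(1 − uv/c²), taking u = β_B and v = β_A.
u' = (-0.746 − 0.593) / (1 − (0.593)(-0.746)) = -1.3390/1.4424 = -0.9283.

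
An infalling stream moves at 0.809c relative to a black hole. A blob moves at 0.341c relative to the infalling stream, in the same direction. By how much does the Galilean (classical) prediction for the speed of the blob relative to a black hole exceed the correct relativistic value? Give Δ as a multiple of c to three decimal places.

Galilean: u_cl = 0.341 + 0.809 = 1.1500.
Relativistic: u_rel = (0.341 + 0.809) / (1 + 0.341·0.809) = 1.1500/1.2759 = 0.9013.
Δ = 1.1500 − 0.9013 = 0.2487.
(The classical prediction exceeds c; the relativistic result does not.)

Δ = 0.249c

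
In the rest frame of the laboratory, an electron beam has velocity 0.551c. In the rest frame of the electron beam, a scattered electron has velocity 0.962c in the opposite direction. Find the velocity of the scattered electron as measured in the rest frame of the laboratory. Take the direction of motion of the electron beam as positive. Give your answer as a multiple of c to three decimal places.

With v = 0.551 and u' = -0.962 (in units of c),
u = (u' + v)/(1 + u'v/c²):
u = (-0.962 + 0.551) / (1 + (-0.962)·0.551) = -0.4110/0.4699 = -0.8746
(Galilean addition would give -0.411c.)

-0.875c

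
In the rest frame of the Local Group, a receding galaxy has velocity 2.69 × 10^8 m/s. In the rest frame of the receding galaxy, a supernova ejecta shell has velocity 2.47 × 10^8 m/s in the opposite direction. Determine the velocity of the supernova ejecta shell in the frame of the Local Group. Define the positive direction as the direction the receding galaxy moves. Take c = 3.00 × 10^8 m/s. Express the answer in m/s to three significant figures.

In units of c (dividing by 3.00 × 10^8 m/s): v = 0.897, u' = -0.823.
u = (u' + v)/(1 + u'v/c²):
u = (-0.823 + 0.897) / (1 + (-0.823)·0.897) = 0.0733/0.2617 = 0.2802
Converting back: u = 0.2802 × 3.00 × 10^8 m/s.

+8.41 × 10^7 m/s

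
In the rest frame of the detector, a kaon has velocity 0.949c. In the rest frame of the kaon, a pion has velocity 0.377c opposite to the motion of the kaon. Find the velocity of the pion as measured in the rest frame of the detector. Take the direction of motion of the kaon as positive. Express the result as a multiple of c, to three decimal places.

+0.891c

With v = 0.949 and u' = -0.377 (in units of c),
u = (u' + v)/(1 + u'v/c²):
u = (-0.377 + 0.949) / (1 + (-0.377)·0.949) = 0.5720/0.6422 = 0.8907
(Galilean addition would give +0.572c.)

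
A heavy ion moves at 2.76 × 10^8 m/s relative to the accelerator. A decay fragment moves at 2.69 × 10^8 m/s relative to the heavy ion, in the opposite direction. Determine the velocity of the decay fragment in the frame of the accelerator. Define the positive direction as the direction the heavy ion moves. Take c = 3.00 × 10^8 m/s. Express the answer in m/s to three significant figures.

In units of c (dividing by 3.00 × 10^8 m/s): v = 0.920, u' = -0.897.
u = (u' + v)/(1 + u'v/c²):
u = (-0.897 + 0.920) / (1 + (-0.897)·0.920) = 0.0233/0.1751 = 0.1333
(Galilean addition would give +0.023c.)
Converting back: u = 0.1333 × 3.00 × 10^8 m/s.

+4.00 × 10^7 m/s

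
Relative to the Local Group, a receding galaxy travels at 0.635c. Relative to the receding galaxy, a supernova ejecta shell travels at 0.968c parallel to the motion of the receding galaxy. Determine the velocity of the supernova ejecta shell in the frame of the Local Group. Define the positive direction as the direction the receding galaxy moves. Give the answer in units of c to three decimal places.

With v = 0.635 and u' = 0.968 (in units of c),
u = (u' + v)/(1 + u'v/c²):
u = (0.968 + 0.635) / (1 + 0.968·0.635) = 1.6030/1.6147 = 0.9928

0.993c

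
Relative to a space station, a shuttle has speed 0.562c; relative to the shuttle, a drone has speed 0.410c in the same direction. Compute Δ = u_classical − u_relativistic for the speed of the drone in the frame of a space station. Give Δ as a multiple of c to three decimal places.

Δ = 0.182c

Galilean: u_cl = 0.410 + 0.562 = 0.9720.
Relativistic: u_rel = (0.410 + 0.562) / (1 + 0.410·0.562) = 0.9720/1.2304 = 0.7900.
Δ = 0.9720 − 0.7900 = 0.1820.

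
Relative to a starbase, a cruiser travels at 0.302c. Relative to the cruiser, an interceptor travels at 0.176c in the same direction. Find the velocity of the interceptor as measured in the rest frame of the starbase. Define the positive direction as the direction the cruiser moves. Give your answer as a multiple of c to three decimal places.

0.454c

With v = 0.302 and u' = 0.176 (in units of c),
u = (u' + v)/(1 + u'v/c²):
u = (0.176 + 0.302) / (1 + 0.176·0.302) = 0.4780/1.0532 = 0.4539
(Galilean addition would give +0.478c.)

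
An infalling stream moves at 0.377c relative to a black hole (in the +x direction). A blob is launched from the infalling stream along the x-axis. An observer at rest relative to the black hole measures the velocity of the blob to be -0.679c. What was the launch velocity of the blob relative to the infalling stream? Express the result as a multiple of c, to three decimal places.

-0.841c

Invert the composition law: u' = (u − v)/(1 − uv/c²).
u' = (-0.679 − 0.377) / (1 − (-0.679)(0.377)) = -1.0560/1.2560 = -0.8408.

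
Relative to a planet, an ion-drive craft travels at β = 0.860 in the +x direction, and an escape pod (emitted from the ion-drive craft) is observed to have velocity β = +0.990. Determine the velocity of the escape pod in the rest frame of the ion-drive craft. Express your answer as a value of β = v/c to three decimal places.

β = +0.875

Invert the composition law: u' = (u − v)/(1 − uv/c²).
u' = (0.990 − 0.860) / (1 − (0.990)(0.860)) = 0.1300/0.1486 = 0.8748.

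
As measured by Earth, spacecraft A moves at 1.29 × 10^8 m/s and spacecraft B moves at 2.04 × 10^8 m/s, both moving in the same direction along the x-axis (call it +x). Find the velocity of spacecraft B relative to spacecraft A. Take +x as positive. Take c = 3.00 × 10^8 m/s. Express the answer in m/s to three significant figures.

β_A = 0.430, β_B = 0.680 (dividing each by c = 3.00 × 10^8 m/s).
Transform to A's frame with the inverse velocity-addition law: u' = (u − v)/(1 − uv/c²), taking u = β_B and v = β_A.
u' = (0.680 − 0.430) / (1 − (0.430)(0.680)) = 0.2500/0.7076 = 0.3533.
u' = 0.3533 × 3.00 × 10^8 m/s.

+1.06 × 10^8 m/s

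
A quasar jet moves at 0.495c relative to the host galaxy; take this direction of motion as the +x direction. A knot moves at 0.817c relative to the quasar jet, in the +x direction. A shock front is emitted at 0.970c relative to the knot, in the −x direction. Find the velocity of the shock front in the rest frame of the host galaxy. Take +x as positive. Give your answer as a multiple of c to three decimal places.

Apply u = (u' + v)/(1 + u'v/c²) successively, working outward toward the host galaxy.
Start: velocity of the quasar jet relative to the host galaxy = 0.4950c.
Compose with the knot (u' = 0.817 in the quasar jet frame): u_1 = (0.817 + 0.495) / (1 + 0.817·0.495) = 1.3120/1.4044 = 0.9342.
Compose with the shock front (u' = -0.970 in the knot frame): u_2 = (-0.970 + 0.934) / (1 + (-0.970)·0.934) = -0.0358/0.0938 = -0.3816.

-0.382c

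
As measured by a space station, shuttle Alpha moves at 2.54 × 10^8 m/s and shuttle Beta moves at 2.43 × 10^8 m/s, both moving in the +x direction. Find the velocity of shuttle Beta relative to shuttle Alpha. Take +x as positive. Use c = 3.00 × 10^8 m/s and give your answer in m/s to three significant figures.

-3.50 × 10^7 m/s

β_A = 0.847, β_B = 0.810 (dividing each by c = 3.00 × 10^8 m/s).
Transform to A's frame with the inverse velocity-addition law: u' = (u − v)/(1 − uv/c²), taking u = β_B and v = β_A.
u' = (0.810 − 0.847) / (1 − (0.847)(0.810)) = -0.0367/0.3142 = -0.1167.
u' = -0.1167 × 3.00 × 10^8 m/s.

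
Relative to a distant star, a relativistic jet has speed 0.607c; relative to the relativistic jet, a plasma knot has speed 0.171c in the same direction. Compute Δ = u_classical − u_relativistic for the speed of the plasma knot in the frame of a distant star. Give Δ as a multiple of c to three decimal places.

Galilean: u_cl = 0.171 + 0.607 = 0.7780.
Relativistic: u_rel = (0.171 + 0.607) / (1 + 0.171·0.607) = 0.7780/1.1038 = 0.7048.
Δ = 0.7780 − 0.7048 = 0.0732.

Δ = 0.073c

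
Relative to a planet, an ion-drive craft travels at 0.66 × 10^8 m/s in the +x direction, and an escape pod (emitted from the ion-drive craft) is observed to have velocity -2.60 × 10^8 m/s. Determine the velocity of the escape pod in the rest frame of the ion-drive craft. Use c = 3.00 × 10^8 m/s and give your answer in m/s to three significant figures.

-2.74 × 10^8 m/s

v = 0.220c, u = -0.867c.
Invert the composition law: u' = (u − v)/(1 − uv/c²).
u' = (-0.867 − 0.220) / (1 − (-0.867)(0.220)) = -1.0867/1.1907 = -0.9127.
u' = -0.9127 × 3.00 × 10^8 m/s.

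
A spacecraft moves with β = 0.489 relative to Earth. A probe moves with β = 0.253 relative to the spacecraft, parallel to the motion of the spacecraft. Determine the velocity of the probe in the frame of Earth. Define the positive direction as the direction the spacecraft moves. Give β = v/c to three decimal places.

With v = 0.489 and u' = 0.253 (in units of c),
u = (u' + v)/(1 + u'v/c²):
u = (0.253 + 0.489) / (1 + 0.253·0.489) = 0.7420/1.1237 = 0.6603
(Galilean addition would give +0.742c.)

β = 0.660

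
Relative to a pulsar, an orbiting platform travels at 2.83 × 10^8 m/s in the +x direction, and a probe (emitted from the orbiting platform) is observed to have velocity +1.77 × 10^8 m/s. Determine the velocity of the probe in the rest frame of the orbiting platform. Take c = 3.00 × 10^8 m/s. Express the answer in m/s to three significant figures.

v = 0.943c, u = 0.590c.
Invert the composition law: u' = (u − v)/(1 − uv/c²).
u' = (0.590 − 0.943) / (1 − (0.590)(0.943)) = -0.3533/0.4434 = -0.7968.
u' = -0.7968 × 3.00 × 10^8 m/s.

-2.39 × 10^8 m/s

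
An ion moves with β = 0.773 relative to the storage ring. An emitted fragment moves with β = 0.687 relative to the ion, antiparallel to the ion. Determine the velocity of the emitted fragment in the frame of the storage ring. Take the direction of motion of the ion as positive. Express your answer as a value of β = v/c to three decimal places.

β = +0.183

With v = 0.773 and u' = -0.687 (in units of c),
u = (u' + v)/(1 + u'v/c²):
u = (-0.687 + 0.773) / (1 + (-0.687)·0.773) = 0.0860/0.4689 = 0.1834
(Galilean addition would give +0.086c.)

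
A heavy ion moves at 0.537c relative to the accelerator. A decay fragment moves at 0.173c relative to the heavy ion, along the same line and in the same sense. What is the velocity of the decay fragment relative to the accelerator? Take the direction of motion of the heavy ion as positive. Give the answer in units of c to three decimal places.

0.650c

With v = 0.537 and u' = 0.173 (in units of c),
u = (u' + v)/(1 + u'v/c²):
u = (0.173 + 0.537) / (1 + 0.173·0.537) = 0.7100/1.0929 = 0.6496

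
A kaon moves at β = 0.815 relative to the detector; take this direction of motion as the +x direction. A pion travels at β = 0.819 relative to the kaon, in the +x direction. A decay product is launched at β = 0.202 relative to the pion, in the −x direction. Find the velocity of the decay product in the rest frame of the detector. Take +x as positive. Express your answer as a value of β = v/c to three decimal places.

β = +0.970

Apply u = (u' + v)/(1 + u'v/c²) successively, working outward toward the detector.
Start: velocity of the kaon relative to the detector = 0.8150c.
Compose with the pion (u' = 0.819 in the kaon frame): u_1 = (0.819 + 0.815) / (1 + 0.819·0.815) = 1.6340/1.6675 = 0.9799.
Compose with the decay product (u' = -0.202 in the pion frame): u_2 = (-0.202 + 0.980) / (1 + (-0.202)·0.980) = 0.7779/0.8021 = 0.9699.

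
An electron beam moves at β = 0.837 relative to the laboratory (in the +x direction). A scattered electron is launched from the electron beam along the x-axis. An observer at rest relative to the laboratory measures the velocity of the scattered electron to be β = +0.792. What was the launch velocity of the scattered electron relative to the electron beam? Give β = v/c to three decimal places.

β = -0.133

Invert the composition law: u' = (u − v)/(1 − uv/c²).
u' = (0.792 − 0.837) / (1 − (0.792)(0.837)) = -0.0450/0.3371 = -0.1335.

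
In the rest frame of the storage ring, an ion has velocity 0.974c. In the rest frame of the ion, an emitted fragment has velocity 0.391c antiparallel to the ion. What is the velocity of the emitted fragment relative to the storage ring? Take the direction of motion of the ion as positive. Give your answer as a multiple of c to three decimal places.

+0.942c

With v = 0.974 and u' = -0.391 (in units of c),
u = (u' + v)/(1 + u'v/c²):
u = (-0.391 + 0.974) / (1 + (-0.391)·0.974) = 0.5830/0.6192 = 0.9416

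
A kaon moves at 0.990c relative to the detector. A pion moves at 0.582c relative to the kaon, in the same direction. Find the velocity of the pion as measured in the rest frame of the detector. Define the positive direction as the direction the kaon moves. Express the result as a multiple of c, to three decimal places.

With v = 0.990 and u' = 0.582 (in units of c),
u = (u' + v)/(1 + u'v/c²):
u = (0.582 + 0.990) / (1 + 0.582·0.990) = 1.5720/1.5762 = 0.9973
(Galilean addition would give +1.572c, exceeding c.)

0.997c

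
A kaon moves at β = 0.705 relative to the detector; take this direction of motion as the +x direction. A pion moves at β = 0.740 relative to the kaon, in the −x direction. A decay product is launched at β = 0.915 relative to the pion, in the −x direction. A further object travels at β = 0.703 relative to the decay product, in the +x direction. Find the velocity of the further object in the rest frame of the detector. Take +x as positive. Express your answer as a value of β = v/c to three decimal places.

β = -0.640

Apply u = (u' + v)/(1 + u'v/c²) successively, working outward toward the detector.
Start: velocity of the kaon relative to the detector = 0.7050c.
Compose with the pion (u' = -0.740 in the kaon frame): u_1 = (-0.740 + 0.705) / (1 + (-0.740)·0.705) = -0.0350/0.4783 = -0.0732.
Compose with the decay product (u' = -0.915 in the pion frame): u_2 = (-0.915 + (-0.073)) / (1 + (-0.915)·(-0.073)) = -0.9882/1.0670 = -0.9262.
Compose with the further object (u' = 0.703 in the decay product frame): u_3 = (0.703 + (-0.926)) / (1 + 0.703·(-0.926)) = -0.2232/0.3489 = -0.6396.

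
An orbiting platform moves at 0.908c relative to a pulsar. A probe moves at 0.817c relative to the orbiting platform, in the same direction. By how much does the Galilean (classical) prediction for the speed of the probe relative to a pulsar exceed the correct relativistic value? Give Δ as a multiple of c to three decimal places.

Δ = 0.735c

Galilean: u_cl = 0.817 + 0.908 = 1.7250.
Relativistic: u_rel = (0.817 + 0.908) / (1 + 0.817·0.908) = 1.7250/1.7418 = 0.9903.
Δ = 1.7250 − 0.9903 = 0.7347.
(The classical prediction exceeds c; the relativistic result does not.)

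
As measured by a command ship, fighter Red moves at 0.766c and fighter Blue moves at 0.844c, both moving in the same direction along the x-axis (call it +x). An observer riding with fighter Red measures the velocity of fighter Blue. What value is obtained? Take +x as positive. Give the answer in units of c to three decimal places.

β_A = 0.766, β_B = 0.844.
Transform to A's frame with the inverse velocity-addition law: u' = (u − v)/(1 − uv/c²), taking u = β_B and v = β_A.
u' = (0.844 − 0.766) / (1 − (0.766)(0.844)) = 0.0780/0.3535 = 0.2207.

+0.221c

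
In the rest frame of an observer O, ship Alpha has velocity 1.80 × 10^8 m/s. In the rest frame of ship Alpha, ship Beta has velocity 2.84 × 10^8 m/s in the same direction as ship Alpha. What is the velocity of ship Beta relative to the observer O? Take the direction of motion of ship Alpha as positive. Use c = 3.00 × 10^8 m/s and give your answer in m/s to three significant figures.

In units of c (dividing by 3.00 × 10^8 m/s): v = 0.600, u' = 0.947.
u = (u' + v)/(1 + u'v/c²):
u = (0.947 + 0.600) / (1 + 0.947·0.600) = 1.5467/1.5680 = 0.9864
Converting back: u = 0.9864 × 3.00 × 10^8 m/s.

2.96 × 10^8 m/s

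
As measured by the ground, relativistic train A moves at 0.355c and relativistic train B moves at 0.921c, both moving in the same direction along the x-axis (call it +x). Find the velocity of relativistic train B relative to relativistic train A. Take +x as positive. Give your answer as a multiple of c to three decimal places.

β_A = 0.355, β_B = 0.921.
Transform to A's frame with the inverse velocity-addition law: u' = (u − v)/(1 − uv/c²), taking u = β_B and v = β_A.
u' = (0.921 − 0.355) / (1 − (0.355)(0.921)) = 0.5660/0.6730 = 0.8410.

+0.841c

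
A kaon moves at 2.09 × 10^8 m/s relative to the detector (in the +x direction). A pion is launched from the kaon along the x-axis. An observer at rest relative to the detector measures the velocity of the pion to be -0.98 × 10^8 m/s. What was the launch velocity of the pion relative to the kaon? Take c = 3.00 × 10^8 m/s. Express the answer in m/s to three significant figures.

-2.50 × 10^8 m/s

v = 0.697c, u = -0.327c.
Invert the composition law: u' = (u − v)/(1 − uv/c²).
u' = (-0.327 − 0.697) / (1 − (-0.327)(0.697)) = -1.0233/1.2276 = -0.8336.
u' = -0.8336 × 3.00 × 10^8 m/s.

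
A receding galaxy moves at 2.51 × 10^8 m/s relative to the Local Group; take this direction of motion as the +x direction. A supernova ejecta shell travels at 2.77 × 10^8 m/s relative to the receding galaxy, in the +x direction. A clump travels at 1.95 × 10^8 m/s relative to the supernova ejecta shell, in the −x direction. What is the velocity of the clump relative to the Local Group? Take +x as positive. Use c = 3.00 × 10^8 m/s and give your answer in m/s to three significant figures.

+2.90 × 10^8 m/s

Apply u = (u' + v)/(1 + u'v/c²) successively, working outward toward the Local Group.
(Dividing each given speed by c = 3.00 × 10^8 m/s to work in units of c.)
Start: velocity of the receding galaxy relative to the Local Group = 0.8367c.
Compose with the supernova ejecta shell (u' = 0.923 in the receding galaxy frame): u_1 = (0.923 + 0.837) / (1 + 0.923·0.837) = 1.7600/1.7725 = 0.9929.
Compose with the clump (u' = -0.650 in the supernova ejecta shell frame): u_2 = (-0.650 + 0.993) / (1 + (-0.650)·0.993) = 0.3429/0.3546 = 0.9671.
So u = 0.9671 × 3.00 × 10^8 m/s.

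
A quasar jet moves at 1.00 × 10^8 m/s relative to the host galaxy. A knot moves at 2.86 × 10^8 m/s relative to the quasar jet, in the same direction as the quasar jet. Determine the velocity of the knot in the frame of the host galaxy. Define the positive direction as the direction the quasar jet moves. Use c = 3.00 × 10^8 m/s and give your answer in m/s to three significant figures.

In units of c (dividing by 3.00 × 10^8 m/s): v = 0.333, u' = 0.953.
u = (u' + v)/(1 + u'v/c²):
u = (0.953 + 0.333) / (1 + 0.953·0.333) = 1.2867/1.3178 = 0.9764
Converting back: u = 0.9764 × 3.00 × 10^8 m/s.

2.93 × 10^8 m/s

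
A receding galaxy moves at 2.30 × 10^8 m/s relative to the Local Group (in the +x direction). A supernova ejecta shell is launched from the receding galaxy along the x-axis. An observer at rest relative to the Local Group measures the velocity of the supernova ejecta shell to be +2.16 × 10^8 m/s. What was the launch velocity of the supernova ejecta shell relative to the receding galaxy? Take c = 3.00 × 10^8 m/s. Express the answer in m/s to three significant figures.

-3.12 × 10^7 m/s

v = 0.767c, u = 0.720c.
Invert the composition law: u' = (u − v)/(1 − uv/c²).
u' = (0.720 − 0.767) / (1 − (0.720)(0.767)) = -0.0467/0.4480 = -0.1042.
u' = -0.1042 × 3.00 × 10^8 m/s.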